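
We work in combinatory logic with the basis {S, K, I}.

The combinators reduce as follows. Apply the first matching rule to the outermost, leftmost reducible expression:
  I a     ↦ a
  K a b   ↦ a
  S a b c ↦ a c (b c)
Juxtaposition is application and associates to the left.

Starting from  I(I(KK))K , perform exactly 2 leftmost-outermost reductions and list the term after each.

  start: I(I(KK))K
  step 1: I(KK)K
  step 2: KKK

Answer: after 2 steps: KKK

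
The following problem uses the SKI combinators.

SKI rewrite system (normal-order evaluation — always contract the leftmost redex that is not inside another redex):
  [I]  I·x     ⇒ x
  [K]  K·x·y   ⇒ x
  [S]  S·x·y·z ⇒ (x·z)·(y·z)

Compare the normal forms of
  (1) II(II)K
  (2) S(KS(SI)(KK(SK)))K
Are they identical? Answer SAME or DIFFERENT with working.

Answer: DIFFERENT — A ⇓ K, B ⇓ S(SK)K

Derivation:
Term A:
  start: II(II)K
  [1] I(II)K
  [2] IIK
  [3] IK
  [4] K

Term B:
  start: S(KS(SI)(KK(SK)))K
  [1] S(S(KK(SK)))K
  [2] S(SK)K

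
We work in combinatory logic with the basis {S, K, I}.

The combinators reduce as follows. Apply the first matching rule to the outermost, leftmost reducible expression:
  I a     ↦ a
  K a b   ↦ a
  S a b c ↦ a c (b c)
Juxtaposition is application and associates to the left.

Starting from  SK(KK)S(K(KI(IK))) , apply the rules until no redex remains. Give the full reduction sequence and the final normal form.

Answer: normal form = S(KI)  (in 3 steps)

Derivation:
  start: SK(KK)S(K(KI(IK)))
  [1] KS(KKS)(K(KI(IK)))
  [2] S(K(KI(IK)))
  [3] S(KI)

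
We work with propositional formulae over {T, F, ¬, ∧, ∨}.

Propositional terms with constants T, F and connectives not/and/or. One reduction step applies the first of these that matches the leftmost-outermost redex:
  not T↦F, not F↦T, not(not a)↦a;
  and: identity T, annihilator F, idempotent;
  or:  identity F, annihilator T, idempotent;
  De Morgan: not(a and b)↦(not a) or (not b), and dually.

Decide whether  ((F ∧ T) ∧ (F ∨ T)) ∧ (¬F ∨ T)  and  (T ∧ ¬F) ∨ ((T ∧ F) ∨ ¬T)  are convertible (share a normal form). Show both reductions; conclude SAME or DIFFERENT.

Term A:
  start: ((F ∧ T) ∧ (F ∨ T)) ∧ (¬F ∨ T)
  →1  (F ∧ (F ∨ T)) ∧ (¬F ∨ T)
  →2  F ∧ (¬F ∨ T)
  →3  F

Term B:
  start: (T ∧ ¬F) ∨ ((T ∧ F) ∨ ¬T)
  →1  ¬F ∨ ((T ∧ F) ∨ ¬T)
  →2  T ∨ ((T ∧ F) ∨ ¬T)
  →3  T

Answer: DIFFERENT — A ⇓ F, B ⇓ T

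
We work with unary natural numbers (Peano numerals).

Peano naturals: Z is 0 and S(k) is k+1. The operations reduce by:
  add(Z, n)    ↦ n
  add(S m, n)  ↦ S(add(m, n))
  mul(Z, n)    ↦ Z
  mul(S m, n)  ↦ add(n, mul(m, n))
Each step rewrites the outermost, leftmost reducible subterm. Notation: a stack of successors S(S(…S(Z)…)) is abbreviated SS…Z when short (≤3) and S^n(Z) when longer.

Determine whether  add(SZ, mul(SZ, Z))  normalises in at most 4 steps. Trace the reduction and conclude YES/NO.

Answer: NO — after 4 steps the term is S(mul(Z, Z)), not yet normal

Working:
  start: add(SZ, mul(SZ, Z))
  [1] S(add(Z, mul(SZ, Z)))
  [2] S(mul(SZ, Z))
  [3] S(add(Z, mul(Z, Z)))
  [4] S(mul(Z, Z))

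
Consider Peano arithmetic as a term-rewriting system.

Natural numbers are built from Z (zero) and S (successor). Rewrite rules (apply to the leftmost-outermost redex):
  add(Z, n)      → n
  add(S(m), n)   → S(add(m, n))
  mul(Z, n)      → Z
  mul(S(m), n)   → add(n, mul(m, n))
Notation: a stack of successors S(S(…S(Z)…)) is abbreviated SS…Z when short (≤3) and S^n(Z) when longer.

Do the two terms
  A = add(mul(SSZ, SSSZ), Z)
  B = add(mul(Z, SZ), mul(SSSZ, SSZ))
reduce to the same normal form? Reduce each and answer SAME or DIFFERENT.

Answer: SAME — A ⇓ S^6(Z), B ⇓ S^6(Z)

Reduction:
Term A:
  start: add(mul(SSZ, SSSZ), Z)
  step 1: add(add(SSSZ, mul(SZ, SSSZ)), Z)
  step 2: add(S(add(SSZ, mul(SZ, SSSZ))), Z)
  step 3: S(add(add(SSZ, mul(SZ, SSSZ)), Z))
  step 4: S(add(S(add(SZ, mul(SZ, SSSZ))), Z))
  step 5: S(S(add(add(SZ, mul(SZ, SSSZ)), Z)))
  step 6: S(S(add(S(add(Z, mul(SZ, SSSZ))), Z)))
  step 7: S(S(S(add(add(Z, mul(SZ, SSSZ)), Z))))
  step 8: S(S(S(add(mul(SZ, SSSZ), Z))))
  step 9: S(S(S(add(add(SSSZ, mul(Z, SSSZ)), Z))))
  step 10: S(S(S(add(S(add(SSZ, mul(Z, SSSZ))), Z))))
  step 11: S(S(S(S(add(add(SSZ, mul(Z, SSSZ)), Z)))))
  step 12: S(S(S(S(add(S(add(SZ, mul(Z, SSSZ))), Z)))))
  step 13: S(S(S(S(S(add(add(SZ, mul(Z, SSSZ)), Z))))))
  step 14: S(S(S(S(S(add(S(add(Z, mul(Z, SSSZ))), Z))))))
  step 15: S(S(S(S(S(S(add(add(Z, mul(Z, SSSZ)), Z)))))))
  step 16: S(S(S(S(S(S(add(mul(Z, SSSZ), Z)))))))
  step 17: S(S(S(S(S(S(add(Z, Z)))))))
  step 18: S^6(Z)

Term B:
  start: add(mul(Z, SZ), mul(SSSZ, SSZ))
  step 1: add(Z, mul(SSSZ, SSZ))
  step 2: mul(SSSZ, SSZ)
  step 3: add(SSZ, mul(SSZ, SSZ))
  step 4: S(add(SZ, mul(SSZ, SSZ)))
  step 5: S(S(add(Z, mul(SSZ, SSZ))))
  step 6: S(S(mul(SSZ, SSZ)))
  step 7: S(S(add(SSZ, mul(SZ, SSZ))))
  step 8: S(S(S(add(SZ, mul(SZ, SSZ)))))
  step 9: S(S(S(S(add(Z, mul(SZ, SSZ))))))
  step 10: S(S(S(S(mul(SZ, SSZ)))))
  step 11: S(S(S(S(add(SSZ, mul(Z, SSZ))))))
  step 12: S(S(S(S(S(add(SZ, mul(Z, SSZ)))))))
  step 13: S(S(S(S(S(S(add(Z, mul(Z, SSZ))))))))
  step 14: S(S(S(S(S(S(mul(Z, SSZ)))))))
  step 15: S^6(Z)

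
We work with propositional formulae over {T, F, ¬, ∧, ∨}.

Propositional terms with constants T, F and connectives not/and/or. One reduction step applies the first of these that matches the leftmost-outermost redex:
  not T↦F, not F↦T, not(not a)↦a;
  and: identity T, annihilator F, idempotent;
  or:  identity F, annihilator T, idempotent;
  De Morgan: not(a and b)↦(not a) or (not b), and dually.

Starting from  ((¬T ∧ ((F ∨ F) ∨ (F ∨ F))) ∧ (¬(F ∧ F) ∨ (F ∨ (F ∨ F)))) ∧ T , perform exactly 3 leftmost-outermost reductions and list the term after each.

  start: ((¬T ∧ ((F ∨ F) ∨ (F ∨ F))) ∧ (¬(F ∧ F) ∨ (F ∨ (F ∨ F)))) ∧ T
  [1] (¬T ∧ ((F ∨ F) ∨ (F ∨ F))) ∧ (¬(F ∧ F) ∨ (F ∨ (F ∨ F)))
  [2] (F ∧ ((F ∨ F) ∨ (F ∨ F))) ∧ (¬(F ∧ F) ∨ (F ∨ (F ∨ F)))
  [3] F ∧ (¬(F ∧ F) ∨ (F ∨ (F ∨ F)))

Answer: after 3 steps: F ∧ (¬(F ∧ F) ∨ (F ∨ (F ∨ F)))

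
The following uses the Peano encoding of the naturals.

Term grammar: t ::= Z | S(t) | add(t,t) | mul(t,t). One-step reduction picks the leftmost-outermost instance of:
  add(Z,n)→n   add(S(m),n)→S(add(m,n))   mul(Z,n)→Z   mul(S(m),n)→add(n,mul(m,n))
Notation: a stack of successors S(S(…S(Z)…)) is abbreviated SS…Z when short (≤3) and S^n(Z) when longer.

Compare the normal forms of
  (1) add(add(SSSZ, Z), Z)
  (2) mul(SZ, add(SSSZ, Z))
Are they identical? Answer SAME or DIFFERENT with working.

Answer: SAME — A ⇓ SSSZ, B ⇓ SSSZ

Reduction:
Term A:
  start: add(add(SSSZ, Z), Z)
  [1] add(S(add(SSZ, Z)), Z)
  [2] S(add(add(SSZ, Z), Z))
  [3] S(add(S(add(SZ, Z)), Z))
  [4] S(S(add(add(SZ, Z), Z)))
  [5] S(S(add(S(add(Z, Z)), Z)))
  [6] S(S(S(add(add(Z, Z), Z))))
  [7] S(S(S(add(Z, Z))))
  [8] SSSZ

Term B:
  start: mul(SZ, add(SSSZ, Z))
  [1] add(add(SSSZ, Z), mul(Z, add(SSSZ, Z)))
  [2] add(S(add(SSZ, Z)), mul(Z, add(SSSZ, Z)))
  [3] S(add(add(SSZ, Z), mul(Z, add(SSSZ, Z))))
  [4] S(add(S(add(SZ, Z)), mul(Z, add(SSSZ, Z))))
  [5] S(S(add(add(SZ, Z), mul(Z, add(SSSZ, Z)))))
  [6] S(S(add(S(add(Z, Z)), mul(Z, add(SSSZ, Z)))))
  [7] S(S(S(add(add(Z, Z), mul(Z, add(SSSZ, Z))))))
  [8] S(S(S(add(Z, mul(Z, add(SSSZ, Z))))))
  [9] S(S(S(mul(Z, add(SSSZ, Z)))))
  [10] SSSZ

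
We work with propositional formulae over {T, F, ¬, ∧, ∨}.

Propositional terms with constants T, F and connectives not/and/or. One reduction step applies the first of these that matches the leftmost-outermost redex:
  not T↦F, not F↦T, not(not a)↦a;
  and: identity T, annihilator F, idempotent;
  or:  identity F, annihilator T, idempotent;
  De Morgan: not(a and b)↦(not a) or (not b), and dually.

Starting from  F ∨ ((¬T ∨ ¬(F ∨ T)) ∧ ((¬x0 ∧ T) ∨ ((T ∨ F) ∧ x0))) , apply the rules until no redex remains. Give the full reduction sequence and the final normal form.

Answer: normal form = F  (in 8 steps)

Working:
  start: F ∨ ((¬T ∨ ¬(F ∨ T)) ∧ ((¬x0 ∧ T) ∨ ((T ∨ F) ∧ x0)))
  →1  (¬T ∨ ¬(F ∨ T)) ∧ ((¬x0 ∧ T) ∨ ((T ∨ F) ∧ x0))
  →2  (F ∨ ¬(F ∨ T)) ∧ ((¬x0 ∧ T) ∨ ((T ∨ F) ∧ x0))
  →3  ¬(F ∨ T) ∧ ((¬x0 ∧ T) ∨ ((T ∨ F) ∧ x0))
  →4  (¬F ∧ ¬T) ∧ ((¬x0 ∧ T) ∨ ((T ∨ F) ∧ x0))
  →5  (T ∧ ¬T) ∧ ((¬x0 ∧ T) ∨ ((T ∨ F) ∧ x0))
  →6  ¬T ∧ ((¬x0 ∧ T) ∨ ((T ∨ F) ∧ x0))
  →7  F ∧ ((¬x0 ∧ T) ∨ ((T ∨ F) ∧ x0))
  →8  F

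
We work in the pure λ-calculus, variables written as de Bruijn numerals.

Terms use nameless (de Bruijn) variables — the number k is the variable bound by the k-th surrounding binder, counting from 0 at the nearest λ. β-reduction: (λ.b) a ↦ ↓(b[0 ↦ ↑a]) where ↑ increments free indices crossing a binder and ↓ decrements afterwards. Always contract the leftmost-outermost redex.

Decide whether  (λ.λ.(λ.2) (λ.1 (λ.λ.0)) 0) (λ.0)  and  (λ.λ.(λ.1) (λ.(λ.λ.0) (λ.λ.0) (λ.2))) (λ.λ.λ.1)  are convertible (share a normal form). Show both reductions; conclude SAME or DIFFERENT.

Term A:
  start: (λ.λ.(λ.2) (λ.1 (λ.λ.0)) 0) (λ.0)
  [1] λ.(λ.λ.0) (λ.1 (λ.λ.0)) 0
  [2] λ.(λ.0) 0
  [3] λ.0

Term B:
  start: (λ.λ.(λ.1) (λ.(λ.λ.0) (λ.λ.0) (λ.2))) (λ.λ.λ.1)
  [1] λ.(λ.1) (λ.(λ.λ.0) (λ.λ.0) (λ.2))
  [2] λ.0

Answer: SAME — A ⇓ λ.0, B ⇓ λ.0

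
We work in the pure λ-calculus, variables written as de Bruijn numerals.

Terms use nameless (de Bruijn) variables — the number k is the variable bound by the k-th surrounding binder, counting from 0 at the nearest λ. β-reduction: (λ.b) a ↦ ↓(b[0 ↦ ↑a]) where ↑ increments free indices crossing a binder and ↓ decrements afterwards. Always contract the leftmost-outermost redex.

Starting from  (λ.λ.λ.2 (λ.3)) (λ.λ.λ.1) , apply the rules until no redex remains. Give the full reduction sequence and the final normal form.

Answer: normal form = λ.λ.λ.λ.1  (in 2 steps)

Reduction:
  start: (λ.λ.λ.2 (λ.3)) (λ.λ.λ.1)
  [1] λ.λ.(λ.λ.λ.1) (λ.λ.λ.λ.1)
  [2] λ.λ.λ.λ.1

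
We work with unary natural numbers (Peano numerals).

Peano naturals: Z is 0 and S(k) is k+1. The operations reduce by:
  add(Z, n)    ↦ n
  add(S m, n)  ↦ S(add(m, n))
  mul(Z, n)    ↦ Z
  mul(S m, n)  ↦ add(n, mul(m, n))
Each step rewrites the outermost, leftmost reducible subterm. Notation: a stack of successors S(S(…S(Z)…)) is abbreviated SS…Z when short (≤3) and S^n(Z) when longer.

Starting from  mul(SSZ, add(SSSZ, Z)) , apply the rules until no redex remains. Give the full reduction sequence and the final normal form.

Answer: normal form = S^6(Z)  (in 19 steps)

Reduction:
  start: mul(SSZ, add(SSSZ, Z))
  step 1: add(add(SSSZ, Z), mul(SZ, add(SSSZ, Z)))
  step 2: add(S(add(SSZ, Z)), mul(SZ, add(SSSZ, Z)))
  step 3: S(add(add(SSZ, Z), mul(SZ, add(SSSZ, Z))))
  step 4: S(add(S(add(SZ, Z)), mul(SZ, add(SSSZ, Z))))
  step 5: S(S(add(add(SZ, Z), mul(SZ, add(SSSZ, Z)))))
  step 6: S(S(add(S(add(Z, Z)), mul(SZ, add(SSSZ, Z)))))
  step 7: S(S(S(add(add(Z, Z), mul(SZ, add(SSSZ, Z))))))
  step 8: S(S(S(add(Z, mul(SZ, add(SSSZ, Z))))))
  step 9: S(S(S(mul(SZ, add(SSSZ, Z)))))
  step 10: S(S(S(add(add(SSSZ, Z), mul(Z, add(SSSZ, Z))))))
  step 11: S(S(S(add(S(add(SSZ, Z)), mul(Z, add(SSSZ, Z))))))
  step 12: S(S(S(S(add(add(SSZ, Z), mul(Z, add(SSSZ, Z)))))))
  step 13: S(S(S(S(add(S(add(SZ, Z)), mul(Z, add(SSSZ, Z)))))))
  step 14: S(S(S(S(S(add(add(SZ, Z), mul(Z, add(SSSZ, Z))))))))
  step 15: S(S(S(S(S(add(S(add(Z, Z)), mul(Z, add(SSSZ, Z))))))))
  step 16: S(S(S(S(S(S(add(add(Z, Z), mul(Z, add(SSSZ, Z)))))))))
  step 17: S(S(S(S(S(S(add(Z, mul(Z, add(SSSZ, Z)))))))))
  step 18: S(S(S(S(S(S(mul(Z, add(SSSZ, Z))))))))
  step 19: S^6(Z)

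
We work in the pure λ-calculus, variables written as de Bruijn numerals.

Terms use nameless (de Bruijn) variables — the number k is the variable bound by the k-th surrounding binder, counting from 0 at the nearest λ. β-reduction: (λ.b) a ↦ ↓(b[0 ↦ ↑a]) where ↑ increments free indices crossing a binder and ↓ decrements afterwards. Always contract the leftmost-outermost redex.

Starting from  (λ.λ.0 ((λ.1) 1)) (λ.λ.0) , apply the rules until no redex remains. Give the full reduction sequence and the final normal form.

  start: (λ.λ.0 ((λ.1) 1)) (λ.λ.0)
  step 1: λ.0 ((λ.1) (λ.λ.0))
  step 2: λ.0 0

Answer: normal form = λ.0 0  (in 2 steps)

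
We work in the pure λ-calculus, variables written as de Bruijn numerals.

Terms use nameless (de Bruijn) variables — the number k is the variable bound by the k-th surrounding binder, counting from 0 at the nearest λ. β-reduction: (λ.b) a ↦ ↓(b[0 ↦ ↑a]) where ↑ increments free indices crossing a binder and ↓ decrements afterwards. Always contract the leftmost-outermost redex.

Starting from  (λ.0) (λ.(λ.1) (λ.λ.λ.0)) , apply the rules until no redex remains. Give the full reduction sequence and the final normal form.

  start: (λ.0) (λ.(λ.1) (λ.λ.λ.0))
  →1  λ.(λ.1) (λ.λ.λ.0)
  →2  λ.0

Answer: normal form = λ.0  (in 2 steps)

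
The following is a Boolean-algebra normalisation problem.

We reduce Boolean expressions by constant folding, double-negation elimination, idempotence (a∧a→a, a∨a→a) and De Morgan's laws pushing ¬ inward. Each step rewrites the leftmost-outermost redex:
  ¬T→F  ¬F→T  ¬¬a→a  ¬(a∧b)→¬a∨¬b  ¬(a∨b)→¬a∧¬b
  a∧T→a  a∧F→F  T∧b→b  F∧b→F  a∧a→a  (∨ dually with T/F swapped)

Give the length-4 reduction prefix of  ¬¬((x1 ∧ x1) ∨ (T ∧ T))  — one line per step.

Answer: after 4 steps: T

Derivation:
  start: ¬¬((x1 ∧ x1) ∨ (T ∧ T))
  [1] (x1 ∧ x1) ∨ (T ∧ T)
  [2] x1 ∨ (T ∧ T)
  [3] x1 ∨ T
  [4] T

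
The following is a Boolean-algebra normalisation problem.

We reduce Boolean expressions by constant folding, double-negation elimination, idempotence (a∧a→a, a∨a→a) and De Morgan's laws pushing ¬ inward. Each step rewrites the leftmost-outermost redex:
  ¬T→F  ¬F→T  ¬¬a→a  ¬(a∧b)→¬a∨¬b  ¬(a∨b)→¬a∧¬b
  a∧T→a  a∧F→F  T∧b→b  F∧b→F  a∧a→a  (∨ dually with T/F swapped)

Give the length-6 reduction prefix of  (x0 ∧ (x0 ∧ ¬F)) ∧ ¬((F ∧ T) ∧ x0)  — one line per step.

Answer: after 6 steps: x0 ∧ ((T ∨ ¬T) ∨ ¬x0)

Reduction:
  start: (x0 ∧ (x0 ∧ ¬F)) ∧ ¬((F ∧ T) ∧ x0)
  →1  (x0 ∧ (x0 ∧ T)) ∧ ¬((F ∧ T) ∧ x0)
  →2  (x0 ∧ x0) ∧ ¬((F ∧ T) ∧ x0)
  →3  x0 ∧ ¬((F ∧ T) ∧ x0)
  →4  x0 ∧ (¬(F ∧ T) ∨ ¬x0)
  →5  x0 ∧ ((¬F ∨ ¬T) ∨ ¬x0)
  →6  x0 ∧ ((T ∨ ¬T) ∨ ¬x0)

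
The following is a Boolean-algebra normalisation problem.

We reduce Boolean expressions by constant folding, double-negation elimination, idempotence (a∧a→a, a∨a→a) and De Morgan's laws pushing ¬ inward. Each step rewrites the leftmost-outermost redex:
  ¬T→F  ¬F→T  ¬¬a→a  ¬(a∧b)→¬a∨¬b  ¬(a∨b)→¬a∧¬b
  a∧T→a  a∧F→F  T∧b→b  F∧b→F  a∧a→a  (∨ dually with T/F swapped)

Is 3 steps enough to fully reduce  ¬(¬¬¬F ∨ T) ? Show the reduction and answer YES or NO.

Answer: NO — after 3 steps the term is F ∧ ¬T, not yet normal

Derivation:
  start: ¬(¬¬¬F ∨ T)
  step 1: ¬¬¬¬F ∧ ¬T
  step 2: ¬¬F ∧ ¬T
  step 3: F ∧ ¬T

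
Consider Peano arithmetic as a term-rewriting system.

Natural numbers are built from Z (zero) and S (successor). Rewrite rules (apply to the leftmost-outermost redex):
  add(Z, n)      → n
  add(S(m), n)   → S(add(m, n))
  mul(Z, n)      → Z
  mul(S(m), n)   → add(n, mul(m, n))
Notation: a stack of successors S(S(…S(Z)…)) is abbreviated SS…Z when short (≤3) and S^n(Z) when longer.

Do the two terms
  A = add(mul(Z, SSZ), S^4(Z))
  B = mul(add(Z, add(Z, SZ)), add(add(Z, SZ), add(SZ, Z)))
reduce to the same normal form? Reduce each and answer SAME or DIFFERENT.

Answer: DIFFERENT — A ⇓ S^4(Z), B ⇓ SSZ

Reduction:
Term A:
  start: add(mul(Z, SSZ), S^4(Z))
  [1] add(Z, S^4(Z))
  [2] S^4(Z)

Term B:
  start: mul(add(Z, add(Z, SZ)), add(add(Z, SZ), add(SZ, Z)))
  [1] mul(add(Z, SZ), add(add(Z, SZ), add(SZ, Z)))
  [2] mul(SZ, add(add(Z, SZ), add(SZ, Z)))
  [3] add(add(add(Z, SZ), add(SZ, Z)), mul(Z, add(add(Z, SZ), add(SZ, Z))))
  [4] add(add(SZ, add(SZ, Z)), mul(Z, add(add(Z, SZ), add(SZ, Z))))
  [5] add(S(add(Z, add(SZ, Z))), mul(Z, add(add(Z, SZ), add(SZ, Z))))
  [6] S(add(add(Z, add(SZ, Z)), mul(Z, add(add(Z, SZ), add(SZ, Z)))))
  [7] S(add(add(SZ, Z), mul(Z, add(add(Z, SZ), add(SZ, Z)))))
  [8] S(add(S(add(Z, Z)), mul(Z, add(add(Z, SZ), add(SZ, Z)))))
  [9] S(S(add(add(Z, Z), mul(Z, add(add(Z, SZ), add(SZ, Z))))))
  [10] S(S(add(Z, mul(Z, add(add(Z, SZ), add(SZ, Z))))))
  [11] S(S(mul(Z, add(add(Z, SZ), add(SZ, Z)))))
  [12] SSZ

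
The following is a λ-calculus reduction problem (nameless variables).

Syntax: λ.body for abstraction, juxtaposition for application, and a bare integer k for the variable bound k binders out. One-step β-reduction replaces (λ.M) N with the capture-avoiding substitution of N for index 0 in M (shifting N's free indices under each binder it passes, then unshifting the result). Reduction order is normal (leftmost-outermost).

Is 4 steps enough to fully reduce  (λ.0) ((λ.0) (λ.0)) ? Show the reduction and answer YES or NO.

Answer: YES — reaches normal form λ.0 in 2 ≤ 4 steps

Working:
  start: (λ.0) ((λ.0) (λ.0))
  [1] (λ.0) (λ.0)
  [2] λ.0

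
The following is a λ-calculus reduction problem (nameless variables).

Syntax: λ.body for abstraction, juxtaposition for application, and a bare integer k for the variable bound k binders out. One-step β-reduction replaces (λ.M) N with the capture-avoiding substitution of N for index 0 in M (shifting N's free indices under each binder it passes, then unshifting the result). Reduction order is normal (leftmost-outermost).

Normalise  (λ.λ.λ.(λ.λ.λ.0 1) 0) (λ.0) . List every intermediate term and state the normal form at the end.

  start: (λ.λ.λ.(λ.λ.λ.0 1) 0) (λ.0)
  [1] λ.λ.(λ.λ.λ.0 1) 0
  [2] λ.λ.λ.λ.0 1

Answer: normal form = λ.λ.λ.λ.0 1  (in 2 steps)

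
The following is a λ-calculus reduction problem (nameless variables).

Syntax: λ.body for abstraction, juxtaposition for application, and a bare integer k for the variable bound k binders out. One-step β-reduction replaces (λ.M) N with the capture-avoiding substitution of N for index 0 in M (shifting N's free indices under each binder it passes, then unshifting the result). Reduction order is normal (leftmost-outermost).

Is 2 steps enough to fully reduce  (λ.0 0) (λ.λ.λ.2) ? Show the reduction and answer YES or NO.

  start: (λ.0 0) (λ.λ.λ.2)
  step 1: (λ.λ.λ.2) (λ.λ.λ.2)
  step 2: λ.λ.λ.λ.λ.2

Answer: YES — reaches normal form λ.λ.λ.λ.λ.2 in 2 ≤ 2 steps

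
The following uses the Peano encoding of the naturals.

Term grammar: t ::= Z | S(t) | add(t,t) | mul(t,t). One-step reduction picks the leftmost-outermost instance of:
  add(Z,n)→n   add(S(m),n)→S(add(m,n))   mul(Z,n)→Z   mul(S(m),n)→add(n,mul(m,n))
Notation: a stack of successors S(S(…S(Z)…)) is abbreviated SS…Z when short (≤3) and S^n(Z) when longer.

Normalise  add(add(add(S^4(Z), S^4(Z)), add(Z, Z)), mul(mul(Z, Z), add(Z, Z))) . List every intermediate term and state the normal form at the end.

  start: add(add(add(S^4(Z), S^4(Z)), add(Z, Z)), mul(mul(Z, Z), add(Z, Z)))
  [1] add(add(S(add(SSSZ, S^4(Z))), add(Z, Z)), mul(mul(Z, Z), add(Z, Z)))
  [2] add(S(add(add(SSSZ, S^4(Z)), add(Z, Z))), mul(mul(Z, Z), add(Z, Z)))
  [3] S(add(add(add(SSSZ, S^4(Z)), add(Z, Z)), mul(mul(Z, Z), add(Z, Z))))
  [4] S(add(add(S(add(SSZ, S^4(Z))), add(Z, Z)), mul(mul(Z, Z), add(Z, Z))))
  [5] S(add(S(add(add(SSZ, S^4(Z)), add(Z, Z))), mul(mul(Z, Z), add(Z, Z))))
  [6] S(S(add(add(add(SSZ, S^4(Z)), add(Z, Z)), mul(mul(Z, Z), add(Z, Z)))))
  [7] S(S(add(add(S(add(SZ, S^4(Z))), add(Z, Z)), mul(mul(Z, Z), add(Z, Z)))))
  [8] S(S(add(S(add(add(SZ, S^4(Z)), add(Z, Z))), mul(mul(Z, Z), add(Z, Z)))))
  [9] S(S(S(add(add(add(SZ, S^4(Z)), add(Z, Z)), mul(mul(Z, Z), add(Z, Z))))))
  [10] S(S(S(add(add(S(add(Z, S^4(Z))), add(Z, Z)), mul(mul(Z, Z), add(Z, Z))))))
  [11] S(S(S(add(S(add(add(Z, S^4(Z)), add(Z, Z))), mul(mul(Z, Z), add(Z, Z))))))
  [12] S(S(S(S(add(add(add(Z, S^4(Z)), add(Z, Z)), mul(mul(Z, Z), add(Z, Z)))))))
  [13] S(S(S(S(add(add(S^4(Z), add(Z, Z)), mul(mul(Z, Z), add(Z, Z)))))))
  [14] S(S(S(S(add(S(add(SSSZ, add(Z, Z))), mul(mul(Z, Z), add(Z, Z)))))))
  [15] S(S(S(S(S(add(add(SSSZ, add(Z, Z)), mul(mul(Z, Z), add(Z, Z))))))))
  [16] S(S(S(S(S(add(S(add(SSZ, add(Z, Z))), mul(mul(Z, Z), add(Z, Z))))))))
  [17] S(S(S(S(S(S(add(add(SSZ, add(Z, Z)), mul(mul(Z, Z), add(Z, Z)))))))))
  [18] S(S(S(S(S(S(add(S(add(SZ, add(Z, Z))), mul(mul(Z, Z), add(Z, Z)))))))))
  [19] S(S(S(S(S(S(S(add(add(SZ, add(Z, Z)), mul(mul(Z, Z), add(Z, Z))))))))))
  [20] S(S(S(S(S(S(S(add(S(add(Z, add(Z, Z))), mul(mul(Z, Z), add(Z, Z))))))))))
  [21] S(S(S(S(S(S(S(S(add(add(Z, add(Z, Z)), mul(mul(Z, Z), add(Z, Z)))))))))))
  [22] S(S(S(S(S(S(S(S(add(add(Z, Z), mul(mul(Z, Z), add(Z, Z)))))))))))
  [23] S(S(S(S(S(S(S(S(add(Z, mul(mul(Z, Z), add(Z, Z)))))))))))
  [24] S(S(S(S(S(S(S(S(mul(mul(Z, Z), add(Z, Z))))))))))
  [25] S(S(S(S(S(S(S(S(mul(Z, add(Z, Z))))))))))
  [26] S^8(Z)

Answer: normal form = S^8(Z)  (in 26 steps)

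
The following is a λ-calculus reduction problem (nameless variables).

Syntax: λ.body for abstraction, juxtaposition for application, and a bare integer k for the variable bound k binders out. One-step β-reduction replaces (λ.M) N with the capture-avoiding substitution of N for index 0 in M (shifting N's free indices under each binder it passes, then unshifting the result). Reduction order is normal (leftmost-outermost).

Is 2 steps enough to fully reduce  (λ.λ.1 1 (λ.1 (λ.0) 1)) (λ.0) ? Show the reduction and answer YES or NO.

Answer: NO — after 2 steps the term is λ.(λ.0) (λ.1 (λ.0) 1), not yet normal

Reduction:
  start: (λ.λ.1 1 (λ.1 (λ.0) 1)) (λ.0)
  [1] λ.(λ.0) (λ.0) (λ.1 (λ.0) 1)
  [2] λ.(λ.0) (λ.1 (λ.0) 1)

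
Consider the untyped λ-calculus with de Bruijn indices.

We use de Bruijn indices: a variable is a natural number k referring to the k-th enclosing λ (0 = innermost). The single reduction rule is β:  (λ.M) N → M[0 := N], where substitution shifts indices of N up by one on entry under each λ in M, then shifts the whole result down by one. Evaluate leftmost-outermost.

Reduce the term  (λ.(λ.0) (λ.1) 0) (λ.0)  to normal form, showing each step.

Answer: normal form = λ.0  (in 3 steps)

Derivation:
  start: (λ.(λ.0) (λ.1) 0) (λ.0)
  →1  (λ.0) (λ.λ.0) (λ.0)
  →2  (λ.λ.0) (λ.0)
  →3  λ.0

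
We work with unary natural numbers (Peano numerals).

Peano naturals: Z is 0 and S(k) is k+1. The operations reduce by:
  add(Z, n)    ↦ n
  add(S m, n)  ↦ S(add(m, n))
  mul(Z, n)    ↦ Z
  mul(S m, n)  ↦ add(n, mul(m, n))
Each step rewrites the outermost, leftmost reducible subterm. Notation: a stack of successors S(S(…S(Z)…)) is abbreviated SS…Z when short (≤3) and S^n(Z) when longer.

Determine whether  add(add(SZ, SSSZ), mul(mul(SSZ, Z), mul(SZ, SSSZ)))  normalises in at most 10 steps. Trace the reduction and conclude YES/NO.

Answer: NO — after 10 steps the term is S(S(S(S(mul(add(Z, mul(Z, Z)), mul(SZ, SSSZ)))))), not yet normal

Derivation:
  start: add(add(SZ, SSSZ), mul(mul(SSZ, Z), mul(SZ, SSSZ)))
  step 1: add(S(add(Z, SSSZ)), mul(mul(SSZ, Z), mul(SZ, SSSZ)))
  step 2: S(add(add(Z, SSSZ), mul(mul(SSZ, Z), mul(SZ, SSSZ))))
  step 3: S(add(SSSZ, mul(mul(SSZ, Z), mul(SZ, SSSZ))))
  step 4: S(S(add(SSZ, mul(mul(SSZ, Z), mul(SZ, SSSZ)))))
  step 5: S(S(S(add(SZ, mul(mul(SSZ, Z), mul(SZ, SSSZ))))))
  step 6: S(S(S(S(add(Z, mul(mul(SSZ, Z), mul(SZ, SSSZ)))))))
  step 7: S(S(S(S(mul(mul(SSZ, Z), mul(SZ, SSSZ))))))
  step 8: S(S(S(S(mul(add(Z, mul(SZ, Z)), mul(SZ, SSSZ))))))
  step 9: S(S(S(S(mul(mul(SZ, Z), mul(SZ, SSSZ))))))
  step 10: S(S(S(S(mul(add(Z, mul(Z, Z)), mul(SZ, SSSZ))))))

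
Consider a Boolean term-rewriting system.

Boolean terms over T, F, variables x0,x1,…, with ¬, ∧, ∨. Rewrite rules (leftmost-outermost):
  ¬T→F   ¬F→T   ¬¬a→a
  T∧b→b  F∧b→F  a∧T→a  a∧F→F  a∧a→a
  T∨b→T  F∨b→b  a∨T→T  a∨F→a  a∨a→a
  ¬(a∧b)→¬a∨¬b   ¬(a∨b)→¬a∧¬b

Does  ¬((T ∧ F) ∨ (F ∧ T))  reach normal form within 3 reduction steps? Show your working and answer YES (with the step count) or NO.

  start: ¬((T ∧ F) ∨ (F ∧ T))
  [1] ¬(T ∧ F) ∧ ¬(F ∧ T)
  [2] (¬T ∨ ¬F) ∧ ¬(F ∧ T)
  [3] (F ∨ ¬F) ∧ ¬(F ∧ T)

Answer: NO — after 3 steps the term is (F ∨ ¬F) ∧ ¬(F ∧ T), not yet normal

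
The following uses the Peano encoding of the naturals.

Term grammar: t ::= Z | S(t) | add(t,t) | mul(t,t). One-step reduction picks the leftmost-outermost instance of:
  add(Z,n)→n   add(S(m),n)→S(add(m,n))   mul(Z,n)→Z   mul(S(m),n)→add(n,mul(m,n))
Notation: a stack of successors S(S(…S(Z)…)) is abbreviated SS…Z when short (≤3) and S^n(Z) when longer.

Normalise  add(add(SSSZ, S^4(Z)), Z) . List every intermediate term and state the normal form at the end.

Answer: normal form = S^7(Z)  (in 12 steps)

Reduction:
  start: add(add(SSSZ, S^4(Z)), Z)
  [1] add(S(add(SSZ, S^4(Z))), Z)
  [2] S(add(add(SSZ, S^4(Z)), Z))
  [3] S(add(S(add(SZ, S^4(Z))), Z))
  [4] S(S(add(add(SZ, S^4(Z)), Z)))
  [5] S(S(add(S(add(Z, S^4(Z))), Z)))
  [6] S(S(S(add(add(Z, S^4(Z)), Z))))
  [7] S(S(S(add(S^4(Z), Z))))
  [8] S(S(S(S(add(SSSZ, Z)))))
  [9] S(S(S(S(S(add(SSZ, Z))))))
  [10] S(S(S(S(S(S(add(SZ, Z)))))))
  [11] S(S(S(S(S(S(S(add(Z, Z))))))))
  [12] S^7(Z)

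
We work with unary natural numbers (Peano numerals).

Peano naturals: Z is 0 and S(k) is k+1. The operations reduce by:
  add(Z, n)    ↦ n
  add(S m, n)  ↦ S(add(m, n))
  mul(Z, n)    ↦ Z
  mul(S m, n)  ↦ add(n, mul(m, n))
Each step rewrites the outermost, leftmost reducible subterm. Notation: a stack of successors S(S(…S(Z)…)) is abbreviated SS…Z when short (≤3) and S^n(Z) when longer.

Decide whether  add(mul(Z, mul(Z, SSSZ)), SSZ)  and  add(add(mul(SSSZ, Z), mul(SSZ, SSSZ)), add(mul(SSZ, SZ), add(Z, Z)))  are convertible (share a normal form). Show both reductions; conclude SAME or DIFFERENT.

Term A:
  start: add(mul(Z, mul(Z, SSSZ)), SSZ)
  →1  add(Z, SSZ)
  →2  SSZ

Term B:
  start: add(add(mul(SSSZ, Z), mul(SSZ, SSSZ)), add(mul(SSZ, SZ), add(Z, Z)))
  →1  add(add(add(Z, mul(SSZ, Z)), mul(SSZ, SSSZ)), add(mul(SSZ, SZ), add(Z, Z)))
  →2  add(add(mul(SSZ, Z), mul(SSZ, SSSZ)), add(mul(SSZ, SZ), add(Z, Z)))
  →3  add(add(add(Z, mul(SZ, Z)), mul(SSZ, SSSZ)), add(mul(SSZ, SZ), add(Z, Z)))
  →4  add(add(mul(SZ, Z), mul(SSZ, SSSZ)), add(mul(SSZ, SZ), add(Z, Z)))
  →5  add(add(add(Z, mul(Z, Z)), mul(SSZ, SSSZ)), add(mul(SSZ, SZ), add(Z, Z)))
  →6  add(add(mul(Z, Z), mul(SSZ, SSSZ)), add(mul(SSZ, SZ), add(Z, Z)))
  →7  add(add(Z, mul(SSZ, SSSZ)), add(mul(SSZ, SZ), add(Z, Z)))
  →8  add(mul(SSZ, SSSZ), add(mul(SSZ, SZ), add(Z, Z)))
  →9  add(add(SSSZ, mul(SZ, SSSZ)), add(mul(SSZ, SZ), add(Z, Z)))
  →10  add(S(add(SSZ, mul(SZ, SSSZ))), add(mul(SSZ, SZ), add(Z, Z)))
  →11  S(add(add(SSZ, mul(SZ, SSSZ)), add(mul(SSZ, SZ), add(Z, Z))))
  →12  S(add(S(add(SZ, mul(SZ, SSSZ))), add(mul(SSZ, SZ), add(Z, Z))))
  →13  S(S(add(add(SZ, mul(SZ, SSSZ)), add(mul(SSZ, SZ), add(Z, Z)))))
  →14  S(S(add(S(add(Z, mul(SZ, SSSZ))), add(mul(SSZ, SZ), add(Z, Z)))))
  →15  S(S(S(add(add(Z, mul(SZ, SSSZ)), add(mul(SSZ, SZ), add(Z, Z))))))
  →16  S(S(S(add(mul(SZ, SSSZ), add(mul(SSZ, SZ), add(Z, Z))))))
  →17  S(S(S(add(add(SSSZ, mul(Z, SSSZ)), add(mul(SSZ, SZ), add(Z, Z))))))
  →18  S(S(S(add(S(add(SSZ, mul(Z, SSSZ))), add(mul(SSZ, SZ), add(Z, Z))))))
  →19  S(S(S(S(add(add(SSZ, mul(Z, SSSZ)), add(mul(SSZ, SZ), add(Z, Z)))))))
  →20  S(S(S(S(add(S(add(SZ, mul(Z, SSSZ))), add(mul(SSZ, SZ), add(Z, Z)))))))
  →21  S(S(S(S(S(add(add(SZ, mul(Z, SSSZ)), add(mul(SSZ, SZ), add(Z, Z))))))))
  →22  S(S(S(S(S(add(S(add(Z, mul(Z, SSSZ))), add(mul(SSZ, SZ), add(Z, Z))))))))
  →23  S(S(S(S(S(S(add(add(Z, mul(Z, SSSZ)), add(mul(SSZ, SZ), add(Z, Z)))))))))
  →24  S(S(S(S(S(S(add(mul(Z, SSSZ), add(mul(SSZ, SZ), add(Z, Z)))))))))
  →25  S(S(S(S(S(S(add(Z, add(mul(SSZ, SZ), add(Z, Z)))))))))
  →26  S(S(S(S(S(S(add(mul(SSZ, SZ), add(Z, Z))))))))
  →27  S(S(S(S(S(S(add(add(SZ, mul(SZ, SZ)), add(Z, Z))))))))
  →28  S(S(S(S(S(S(add(S(add(Z, mul(SZ, SZ))), add(Z, Z))))))))
  →29  S(S(S(S(S(S(S(add(add(Z, mul(SZ, SZ)), add(Z, Z)))))))))
  →30  S(S(S(S(S(S(S(add(mul(SZ, SZ), add(Z, Z)))))))))
  →31  S(S(S(S(S(S(S(add(add(SZ, mul(Z, SZ)), add(Z, Z)))))))))
  →32  S(S(S(S(S(S(S(add(S(add(Z, mul(Z, SZ))), add(Z, Z)))))))))
  →33  S(S(S(S(S(S(S(S(add(add(Z, mul(Z, SZ)), add(Z, Z))))))))))
  →34  S(S(S(S(S(S(S(S(add(mul(Z, SZ), add(Z, Z))))))))))
  →35  S(S(S(S(S(S(S(S(add(Z, add(Z, Z))))))))))
  →36  S(S(S(S(S(S(S(S(add(Z, Z)))))))))
  →37  S^8(Z)

Answer: DIFFERENT — A ⇓ SSZ, B ⇓ S^8(Z)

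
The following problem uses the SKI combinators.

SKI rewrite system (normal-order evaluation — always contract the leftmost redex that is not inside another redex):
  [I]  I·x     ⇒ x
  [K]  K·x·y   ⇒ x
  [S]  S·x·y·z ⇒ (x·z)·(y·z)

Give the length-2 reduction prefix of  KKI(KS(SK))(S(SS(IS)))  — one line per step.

  start: KKI(KS(SK))(S(SS(IS)))
  step 1: K(KS(SK))(S(SS(IS)))
  step 2: KS(SK)

Answer: after 2 steps: KS(SK)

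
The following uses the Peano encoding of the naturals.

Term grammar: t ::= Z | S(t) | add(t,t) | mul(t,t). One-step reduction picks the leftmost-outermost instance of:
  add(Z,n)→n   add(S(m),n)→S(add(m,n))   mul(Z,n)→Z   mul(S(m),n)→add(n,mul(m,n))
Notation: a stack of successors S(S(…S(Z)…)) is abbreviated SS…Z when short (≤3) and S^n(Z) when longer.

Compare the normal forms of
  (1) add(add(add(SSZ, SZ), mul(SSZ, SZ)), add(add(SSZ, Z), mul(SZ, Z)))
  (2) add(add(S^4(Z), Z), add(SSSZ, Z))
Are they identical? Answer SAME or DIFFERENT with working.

Answer: SAME — A ⇓ S^7(Z), B ⇓ S^7(Z)

Derivation:
Term A:
  start: add(add(add(SSZ, SZ), mul(SSZ, SZ)), add(add(SSZ, Z), mul(SZ, Z)))
  [1] add(add(S(add(SZ, SZ)), mul(SSZ, SZ)), add(add(SSZ, Z), mul(SZ, Z)))
  [2] add(S(add(add(SZ, SZ), mul(SSZ, SZ))), add(add(SSZ, Z), mul(SZ, Z)))
  [3] S(add(add(add(SZ, SZ), mul(SSZ, SZ)), add(add(SSZ, Z), mul(SZ, Z))))
  [4] S(add(add(S(add(Z, SZ)), mul(SSZ, SZ)), add(add(SSZ, Z), mul(SZ, Z))))
  [5] S(add(S(add(add(Z, SZ), mul(SSZ, SZ))), add(add(SSZ, Z), mul(SZ, Z))))
  [6] S(S(add(add(add(Z, SZ), mul(SSZ, SZ)), add(add(SSZ, Z), mul(SZ, Z)))))
  [7] S(S(add(add(SZ, mul(SSZ, SZ)), add(add(SSZ, Z), mul(SZ, Z)))))
  [8] S(S(add(S(add(Z, mul(SSZ, SZ))), add(add(SSZ, Z), mul(SZ, Z)))))
  [9] S(S(S(add(add(Z, mul(SSZ, SZ)), add(add(SSZ, Z), mul(SZ, Z))))))
  [10] S(S(S(add(mul(SSZ, SZ), add(add(SSZ, Z), mul(SZ, Z))))))
  [11] S(S(S(add(add(SZ, mul(SZ, SZ)), add(add(SSZ, Z), mul(SZ, Z))))))
  [12] S(S(S(add(S(add(Z, mul(SZ, SZ))), add(add(SSZ, Z), mul(SZ, Z))))))
  [13] S(S(S(S(add(add(Z, mul(SZ, SZ)), add(add(SSZ, Z), mul(SZ, Z)))))))
  [14] S(S(S(S(add(mul(SZ, SZ), add(add(SSZ, Z), mul(SZ, Z)))))))
  [15] S(S(S(S(add(add(SZ, mul(Z, SZ)), add(add(SSZ, Z), mul(SZ, Z)))))))
  [16] S(S(S(S(add(S(add(Z, mul(Z, SZ))), add(add(SSZ, Z), mul(SZ, Z)))))))
  [17] S(S(S(S(S(add(add(Z, mul(Z, SZ)), add(add(SSZ, Z), mul(SZ, Z))))))))
  [18] S(S(S(S(S(add(mul(Z, SZ), add(add(SSZ, Z), mul(SZ, Z))))))))
  [19] S(S(S(S(S(add(Z, add(add(SSZ, Z), mul(SZ, Z))))))))
  [20] S(S(S(S(S(add(add(SSZ, Z), mul(SZ, Z)))))))
  [21] S(S(S(S(S(add(S(add(SZ, Z)), mul(SZ, Z)))))))
  [22] S(S(S(S(S(S(add(add(SZ, Z), mul(SZ, Z))))))))
  [23] S(S(S(S(S(S(add(S(add(Z, Z)), mul(SZ, Z))))))))
  [24] S(S(S(S(S(S(S(add(add(Z, Z), mul(SZ, Z)))))))))
  [25] S(S(S(S(S(S(S(add(Z, mul(SZ, Z)))))))))
  [26] S(S(S(S(S(S(S(mul(SZ, Z))))))))
  [27] S(S(S(S(S(S(S(add(Z, mul(Z, Z)))))))))
  [28] S(S(S(S(S(S(S(mul(Z, Z))))))))
  [29] S^7(Z)

Term B:
  start: add(add(S^4(Z), Z), add(SSSZ, Z))
  [1] add(S(add(SSSZ, Z)), add(SSSZ, Z))
  [2] S(add(add(SSSZ, Z), add(SSSZ, Z)))
  [3] S(add(S(add(SSZ, Z)), add(SSSZ, Z)))
  [4] S(S(add(add(SSZ, Z), add(SSSZ, Z))))
  [5] S(S(add(S(add(SZ, Z)), add(SSSZ, Z))))
  [6] S(S(S(add(add(SZ, Z), add(SSSZ, Z)))))
  [7] S(S(S(add(S(add(Z, Z)), add(SSSZ, Z)))))
  [8] S(S(S(S(add(add(Z, Z), add(SSSZ, Z))))))
  [9] S(S(S(S(add(Z, add(SSSZ, Z))))))
  [10] S(S(S(S(add(SSSZ, Z)))))
  [11] S(S(S(S(S(add(SSZ, Z))))))
  [12] S(S(S(S(S(S(add(SZ, Z)))))))
  [13] S(S(S(S(S(S(S(add(Z, Z))))))))
  [14] S^7(Z)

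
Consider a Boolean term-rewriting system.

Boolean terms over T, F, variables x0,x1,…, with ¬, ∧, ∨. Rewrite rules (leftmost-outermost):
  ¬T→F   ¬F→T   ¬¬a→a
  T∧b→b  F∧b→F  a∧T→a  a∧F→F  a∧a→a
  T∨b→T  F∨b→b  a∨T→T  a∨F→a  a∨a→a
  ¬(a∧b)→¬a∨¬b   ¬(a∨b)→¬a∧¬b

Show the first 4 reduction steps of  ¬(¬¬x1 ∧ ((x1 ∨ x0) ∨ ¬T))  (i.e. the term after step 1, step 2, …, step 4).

Answer: after 4 steps: ¬x1 ∨ ((¬x1 ∧ ¬x0) ∧ ¬¬T)

Derivation:
  start: ¬(¬¬x1 ∧ ((x1 ∨ x0) ∨ ¬T))
  step 1: ¬¬¬x1 ∨ ¬((x1 ∨ x0) ∨ ¬T)
  step 2: ¬x1 ∨ ¬((x1 ∨ x0) ∨ ¬T)
  step 3: ¬x1 ∨ (¬(x1 ∨ x0) ∧ ¬¬T)
  step 4: ¬x1 ∨ ((¬x1 ∧ ¬x0) ∧ ¬¬T)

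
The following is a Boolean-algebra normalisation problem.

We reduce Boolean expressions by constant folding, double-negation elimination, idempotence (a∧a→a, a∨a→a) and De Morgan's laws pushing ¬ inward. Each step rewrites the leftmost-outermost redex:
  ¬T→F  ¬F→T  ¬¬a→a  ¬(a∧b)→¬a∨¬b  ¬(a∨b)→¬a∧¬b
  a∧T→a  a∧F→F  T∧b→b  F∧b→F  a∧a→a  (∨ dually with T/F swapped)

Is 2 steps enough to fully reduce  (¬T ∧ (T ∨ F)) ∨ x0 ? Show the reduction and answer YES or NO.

Answer: NO — after 2 steps the term is F ∨ x0, not yet normal

Derivation:
  start: (¬T ∧ (T ∨ F)) ∨ x0
  step 1: (F ∧ (T ∨ F)) ∨ x0
  step 2: F ∨ x0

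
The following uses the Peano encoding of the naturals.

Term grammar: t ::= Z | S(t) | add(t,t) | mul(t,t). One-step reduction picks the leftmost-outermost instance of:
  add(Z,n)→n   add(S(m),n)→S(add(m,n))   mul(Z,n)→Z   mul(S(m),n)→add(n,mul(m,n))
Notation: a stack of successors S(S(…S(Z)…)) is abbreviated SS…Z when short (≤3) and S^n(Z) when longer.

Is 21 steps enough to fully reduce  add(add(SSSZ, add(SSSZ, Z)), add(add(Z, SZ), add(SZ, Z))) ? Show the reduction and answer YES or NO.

  start: add(add(SSSZ, add(SSSZ, Z)), add(add(Z, SZ), add(SZ, Z)))
  →1  add(S(add(SSZ, add(SSSZ, Z))), add(add(Z, SZ), add(SZ, Z)))
  →2  S(add(add(SSZ, add(SSSZ, Z)), add(add(Z, SZ), add(SZ, Z))))
  →3  S(add(S(add(SZ, add(SSSZ, Z))), add(add(Z, SZ), add(SZ, Z))))
  →4  S(S(add(add(SZ, add(SSSZ, Z)), add(add(Z, SZ), add(SZ, Z)))))
  →5  S(S(add(S(add(Z, add(SSSZ, Z))), add(add(Z, SZ), add(SZ, Z)))))
  →6  S(S(S(add(add(Z, add(SSSZ, Z)), add(add(Z, SZ), add(SZ, Z))))))
  →7  S(S(S(add(add(SSSZ, Z), add(add(Z, SZ), add(SZ, Z))))))
  →8  S(S(S(add(S(add(SSZ, Z)), add(add(Z, SZ), add(SZ, Z))))))
  →9  S(S(S(S(add(add(SSZ, Z), add(add(Z, SZ), add(SZ, Z)))))))
  →10  S(S(S(S(add(S(add(SZ, Z)), add(add(Z, SZ), add(SZ, Z)))))))
  →11  S(S(S(S(S(add(add(SZ, Z), add(add(Z, SZ), add(SZ, Z))))))))
  →12  S(S(S(S(S(add(S(add(Z, Z)), add(add(Z, SZ), add(SZ, Z))))))))
  →13  S(S(S(S(S(S(add(add(Z, Z), add(add(Z, SZ), add(SZ, Z)))))))))
  →14  S(S(S(S(S(S(add(Z, add(add(Z, SZ), add(SZ, Z)))))))))
  →15  S(S(S(S(S(S(add(add(Z, SZ), add(SZ, Z))))))))
  →16  S(S(S(S(S(S(add(SZ, add(SZ, Z))))))))
  →17  S(S(S(S(S(S(S(add(Z, add(SZ, Z)))))))))
  →18  S(S(S(S(S(S(S(add(SZ, Z))))))))
  →19  S(S(S(S(S(S(S(S(add(Z, Z)))))))))
  →20  S^8(Z)

Answer: YES — reaches normal form S^8(Z) in 20 ≤ 21 steps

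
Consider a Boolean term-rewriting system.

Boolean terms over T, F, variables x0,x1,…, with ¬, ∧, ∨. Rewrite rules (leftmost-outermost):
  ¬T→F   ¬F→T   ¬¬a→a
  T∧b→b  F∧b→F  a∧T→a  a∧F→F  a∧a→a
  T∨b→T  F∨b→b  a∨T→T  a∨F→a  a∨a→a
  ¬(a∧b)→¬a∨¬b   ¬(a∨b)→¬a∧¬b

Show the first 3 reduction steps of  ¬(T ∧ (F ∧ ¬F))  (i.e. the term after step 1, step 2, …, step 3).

Answer: after 3 steps: ¬(F ∧ ¬F)

Derivation:
  start: ¬(T ∧ (F ∧ ¬F))
  [1] ¬T ∨ ¬(F ∧ ¬F)
  [2] F ∨ ¬(F ∧ ¬F)
  [3] ¬(F ∧ ¬F)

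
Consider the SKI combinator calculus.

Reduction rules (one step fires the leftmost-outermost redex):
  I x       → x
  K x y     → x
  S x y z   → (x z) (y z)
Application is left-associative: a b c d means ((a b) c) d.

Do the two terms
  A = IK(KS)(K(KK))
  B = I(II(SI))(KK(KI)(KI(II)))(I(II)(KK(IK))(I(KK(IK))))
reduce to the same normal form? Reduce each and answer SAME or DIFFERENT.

Term A:
  start: IK(KS)(K(KK))
  →1  K(KS)(K(KK))
  →2  KS

Term B:
  start: I(II(SI))(KK(KI)(KI(II)))(I(II)(KK(IK))(I(KK(IK))))
  →1  II(SI)(KK(KI)(KI(II)))(I(II)(KK(IK))(I(KK(IK))))
  →2  I(SI)(KK(KI)(KI(II)))(I(II)(KK(IK))(I(KK(IK))))
  →3  SI(KK(KI)(KI(II)))(I(II)(KK(IK))(I(KK(IK))))
  →4  I(I(II)(KK(IK))(I(KK(IK))))(KK(KI)(KI(II))(I(II)(KK(IK))(I(KK(IK)))))
  →5  I(II)(KK(IK))(I(KK(IK)))(KK(KI)(KI(II))(I(II)(KK(IK))(I(KK(IK)))))
  →6  II(KK(IK))(I(KK(IK)))(KK(KI)(KI(II))(I(II)(KK(IK))(I(KK(IK)))))
  →7  I(KK(IK))(I(KK(IK)))(KK(KI)(KI(II))(I(II)(KK(IK))(I(KK(IK)))))
  →8  KK(IK)(I(KK(IK)))(KK(KI)(KI(II))(I(II)(KK(IK))(I(KK(IK)))))
  →9  K(I(KK(IK)))(KK(KI)(KI(II))(I(II)(KK(IK))(I(KK(IK)))))
  →10  I(KK(IK))
  →11  KK(IK)
  →12  K

Answer: DIFFERENT — A ⇓ KS, B ⇓ K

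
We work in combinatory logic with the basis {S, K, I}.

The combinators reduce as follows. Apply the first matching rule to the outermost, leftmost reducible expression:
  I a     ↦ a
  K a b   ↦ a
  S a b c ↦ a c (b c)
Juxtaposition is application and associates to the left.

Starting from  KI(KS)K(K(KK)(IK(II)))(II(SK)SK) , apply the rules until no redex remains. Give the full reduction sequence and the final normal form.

Answer: normal form = KK  (in 4 steps)

Working:
  start: KI(KS)K(K(KK)(IK(II)))(II(SK)SK)
  [1] IK(K(KK)(IK(II)))(II(SK)SK)
  [2] K(K(KK)(IK(II)))(II(SK)SK)
  [3] K(KK)(IK(II))
  [4] KK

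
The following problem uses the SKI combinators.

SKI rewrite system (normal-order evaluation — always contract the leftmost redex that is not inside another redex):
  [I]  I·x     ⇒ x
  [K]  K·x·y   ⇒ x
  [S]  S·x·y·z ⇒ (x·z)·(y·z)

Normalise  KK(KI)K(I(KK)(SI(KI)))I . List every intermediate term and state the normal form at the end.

Answer: normal form = KI  (in 2 steps)

Derivation:
  start: KK(KI)K(I(KK)(SI(KI)))I
  [1] KK(I(KK)(SI(KI)))I
  [2] KI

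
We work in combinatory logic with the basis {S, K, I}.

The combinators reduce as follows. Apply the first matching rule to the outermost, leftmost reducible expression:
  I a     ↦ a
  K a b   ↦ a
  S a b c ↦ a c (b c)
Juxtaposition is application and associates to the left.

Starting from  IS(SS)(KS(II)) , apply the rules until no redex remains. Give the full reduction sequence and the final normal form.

Answer: normal form = S(SS)S  (in 2 steps)

Reduction:
  start: IS(SS)(KS(II))
  [1] S(SS)(KS(II))
  [2] S(SS)S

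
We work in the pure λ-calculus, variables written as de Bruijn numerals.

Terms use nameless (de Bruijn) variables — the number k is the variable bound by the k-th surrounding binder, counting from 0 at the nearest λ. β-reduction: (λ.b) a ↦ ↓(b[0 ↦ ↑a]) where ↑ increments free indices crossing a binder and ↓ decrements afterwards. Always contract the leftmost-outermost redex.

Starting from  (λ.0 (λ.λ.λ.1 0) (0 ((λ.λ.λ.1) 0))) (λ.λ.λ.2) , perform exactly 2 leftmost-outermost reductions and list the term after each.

  start: (λ.0 (λ.λ.λ.1 0) (0 ((λ.λ.λ.1) 0))) (λ.λ.λ.2)
  [1] (λ.λ.λ.2) (λ.λ.λ.1 0) ((λ.λ.λ.2) ((λ.λ.λ.1) (λ.λ.λ.2)))
  [2] (λ.λ.λ.λ.λ.1 0) ((λ.λ.λ.2) ((λ.λ.λ.1) (λ.λ.λ.2)))

Answer: after 2 steps: (λ.λ.λ.λ.λ.1 0) ((λ.λ.λ.2) ((λ.λ.λ.1) (λ.λ.λ.2)))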